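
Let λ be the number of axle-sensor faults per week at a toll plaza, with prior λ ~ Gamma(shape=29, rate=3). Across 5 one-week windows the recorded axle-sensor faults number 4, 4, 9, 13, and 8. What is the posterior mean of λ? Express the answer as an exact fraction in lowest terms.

67/8

Total count: 4 + 4 + 9 + 13 + 8 = 38.
Total exposure: 5 weeks.
The Gamma prior is conjugate for the Poisson rate, so λ | data ~ Gamma(29+38, 3+5) = Gamma(67, 8).
Posterior mean = α'/β' = 67/8.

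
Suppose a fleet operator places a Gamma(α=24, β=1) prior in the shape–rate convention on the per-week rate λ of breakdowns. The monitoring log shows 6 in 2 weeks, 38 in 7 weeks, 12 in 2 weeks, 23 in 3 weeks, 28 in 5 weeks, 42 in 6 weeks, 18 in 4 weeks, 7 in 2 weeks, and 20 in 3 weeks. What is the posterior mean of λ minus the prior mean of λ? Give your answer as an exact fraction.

Total count: 6 + 38 + 12 + 23 + 28 + 42 + 18 + 7 + 20 = 194.
Total exposure: 2 + 7 + 2 + 3 + 5 + 6 + 4 + 2 + 3 = 34 weeks.
Conjugate update: add total count to the shape and total exposure to the rate, giving Gamma(218, 35).
Posterior mean = 218/35 = 218/35; prior mean = 24/1 = 24. Difference = 218/35 − 24 = -622/35.

-622/35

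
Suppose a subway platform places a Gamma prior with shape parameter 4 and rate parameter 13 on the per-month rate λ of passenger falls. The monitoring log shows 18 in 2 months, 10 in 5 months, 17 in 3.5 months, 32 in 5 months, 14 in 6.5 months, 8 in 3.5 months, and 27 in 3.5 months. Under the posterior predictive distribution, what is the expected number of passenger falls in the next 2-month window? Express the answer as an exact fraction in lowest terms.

130/21

Total count: 18 + 10 + 17 + 32 + 14 + 8 + 27 = 126.
Total exposure: 2 + 5 + 3.5 + 5 + 6.5 + 3.5 + 3.5 = 29 months.
Gamma(α, β) with Poisson data over total exposure Σt gives posterior Gamma(α+Σx, β+Σt) = Gamma(130, 42).
Predictive mean over a 2-month window = T·E[λ|data] = 2·130/42 = 130/21.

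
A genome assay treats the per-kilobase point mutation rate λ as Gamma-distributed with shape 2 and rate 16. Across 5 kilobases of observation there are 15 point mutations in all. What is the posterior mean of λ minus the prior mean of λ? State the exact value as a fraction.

Total count 15 over total exposure 5 kilobases.
Posterior: α' = 2 + 15 = 17, β' = 16 + 5 = 21.
Posterior mean = 17/21 = 17/21; prior mean = 2/16 = 1/8. Difference = 17/21 − 1/8 = 115/168.

115/168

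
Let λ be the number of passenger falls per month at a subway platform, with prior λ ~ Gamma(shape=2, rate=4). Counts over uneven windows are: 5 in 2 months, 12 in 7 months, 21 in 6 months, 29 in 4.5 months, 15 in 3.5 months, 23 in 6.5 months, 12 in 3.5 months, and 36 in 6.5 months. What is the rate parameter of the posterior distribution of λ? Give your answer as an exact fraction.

87/2

Total count: 5 + 12 + 21 + 29 + 15 + 23 + 12 + 36 = 153.
Total exposure: 2 + 7 + 6 + 4.5 + 3.5 + 6.5 + 3.5 + 6.5 = 39.5 months.
The Gamma prior is conjugate for the Poisson rate, so λ | data ~ Gamma(2+153, 4+39.5) = Gamma(155, 87/2).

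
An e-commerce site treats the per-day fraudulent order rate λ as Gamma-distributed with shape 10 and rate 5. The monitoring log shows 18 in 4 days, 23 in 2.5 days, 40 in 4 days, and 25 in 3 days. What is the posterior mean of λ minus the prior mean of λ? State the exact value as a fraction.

Total count: 18 + 23 + 40 + 25 = 106.
Total exposure: 4 + 2.5 + 4 + 3 = 13.5 days.
By Gamma–Poisson conjugacy, the posterior is Gamma(α + Σx, β + Σt) = Gamma(10 + 106, 5 + 13.5) = Gamma(116, 37/2).
Posterior mean = 116/(37/2) = 232/37; prior mean = 10/5 = 2. Difference = 232/37 − 2 = 158/37.

158/37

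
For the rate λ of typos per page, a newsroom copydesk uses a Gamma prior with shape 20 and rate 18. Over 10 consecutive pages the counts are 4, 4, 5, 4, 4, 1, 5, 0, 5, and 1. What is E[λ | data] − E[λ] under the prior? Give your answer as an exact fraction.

197/252

Total count: 4 + 4 + 5 + 4 + 4 + 1 + 5 + 0 + 5 + 1 = 33.
Total exposure: 10 pages.
Conjugate update: add total count to the shape and total exposure to the rate, giving Gamma(53, 28).
Posterior mean = 53/28 = 53/28; prior mean = 20/18 = 10/9. Difference = 53/28 − 10/9 = 197/252.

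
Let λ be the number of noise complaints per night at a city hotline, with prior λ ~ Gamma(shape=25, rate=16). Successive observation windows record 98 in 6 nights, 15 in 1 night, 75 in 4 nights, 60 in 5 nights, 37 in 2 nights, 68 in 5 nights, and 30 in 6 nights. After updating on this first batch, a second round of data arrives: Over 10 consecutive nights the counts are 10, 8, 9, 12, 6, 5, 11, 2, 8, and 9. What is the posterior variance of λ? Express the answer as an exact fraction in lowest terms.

Total count: 98 + 15 + 75 + 60 + 37 + 68 + 30 = 383.
Total exposure: 6 + 1 + 4 + 5 + 2 + 5 + 6 = 29 nights.
After the first batch: Gamma(25 + 383, 16 + 29) = Gamma(408, 45).
Total count: 10 + 8 + 9 + 12 + 6 + 5 + 11 + 2 + 8 + 9 = 80.
Total exposure: 10 nights.
After the second batch: Gamma(408 + 80, 45 + 10) = Gamma(488, 55).
Posterior variance = α'/β'² = 488/3025.

488/3025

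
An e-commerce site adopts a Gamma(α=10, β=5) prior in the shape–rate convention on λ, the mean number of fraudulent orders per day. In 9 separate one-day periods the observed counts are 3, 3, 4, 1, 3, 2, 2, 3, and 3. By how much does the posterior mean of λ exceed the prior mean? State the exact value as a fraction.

3/7

Total count: 3 + 3 + 4 + 1 + 3 + 2 + 2 + 3 + 3 = 24.
Total exposure: 9 days.
Conjugate update: add total count to the shape and total exposure to the rate, giving Gamma(34, 14).
Posterior mean = 34/14 = 17/7; prior mean = 10/5 = 2. Difference = 17/7 − 2 = 3/7.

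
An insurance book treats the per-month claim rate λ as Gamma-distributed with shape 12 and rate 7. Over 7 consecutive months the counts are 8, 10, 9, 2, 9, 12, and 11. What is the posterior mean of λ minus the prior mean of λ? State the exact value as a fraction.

Total count: 8 + 10 + 9 + 2 + 9 + 12 + 11 = 61.
Total exposure: 7 months.
Conjugate update: add total count to the shape and total exposure to the rate, giving Gamma(73, 14).
Posterior mean = 73/14 = 73/14; prior mean = 12/7 = 12/7. Difference = 73/14 − 12/7 = 7/2.

7/2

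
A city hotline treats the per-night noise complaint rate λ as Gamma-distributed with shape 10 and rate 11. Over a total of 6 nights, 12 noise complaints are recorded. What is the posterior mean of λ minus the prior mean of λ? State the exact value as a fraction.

Total count 12 over total exposure 6 nights.
Conjugate update: add total count to the shape and total exposure to the rate, giving Gamma(22, 17).
Posterior mean = 22/17 = 22/17; prior mean = 10/11 = 10/11. Difference = 22/17 − 10/11 = 72/187.

72/187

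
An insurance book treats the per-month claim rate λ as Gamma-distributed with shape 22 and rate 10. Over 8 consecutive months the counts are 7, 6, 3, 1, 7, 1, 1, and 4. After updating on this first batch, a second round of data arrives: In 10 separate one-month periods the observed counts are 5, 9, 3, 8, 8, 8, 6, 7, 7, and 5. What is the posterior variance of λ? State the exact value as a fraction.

59/392

Total count: 7 + 6 + 3 + 1 + 7 + 1 + 1 + 4 = 30.
Total exposure: 8 months.
After the first batch: Gamma(22 + 30, 10 + 8) = Gamma(52, 18).
Total count: 5 + 9 + 3 + 8 + 8 + 8 + 6 + 7 + 7 + 5 = 66.
Total exposure: 10 months.
After the second batch: Gamma(52 + 66, 18 + 10) = Gamma(118, 28).
Posterior variance = α'/β'² = 118/784 = 59/392.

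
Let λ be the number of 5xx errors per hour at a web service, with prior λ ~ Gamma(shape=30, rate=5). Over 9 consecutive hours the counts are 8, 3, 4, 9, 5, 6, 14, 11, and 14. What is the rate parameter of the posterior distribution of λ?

14

Total count: 8 + 3 + 4 + 9 + 5 + 6 + 14 + 11 + 14 = 74.
Total exposure: 9 hours.
By Gamma–Poisson conjugacy, the posterior is Gamma(α + Σx, β + Σt) = Gamma(30 + 74, 5 + 9) = Gamma(104, 14).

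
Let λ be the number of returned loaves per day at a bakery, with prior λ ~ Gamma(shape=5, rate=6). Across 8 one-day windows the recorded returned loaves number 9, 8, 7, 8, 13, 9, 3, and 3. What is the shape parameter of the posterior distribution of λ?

65

Total count: 9 + 8 + 7 + 8 + 13 + 9 + 3 + 3 = 60.
Total exposure: 8 days.
The Gamma prior is conjugate for the Poisson rate, so λ | data ~ Gamma(5+60, 6+8) = Gamma(65, 14).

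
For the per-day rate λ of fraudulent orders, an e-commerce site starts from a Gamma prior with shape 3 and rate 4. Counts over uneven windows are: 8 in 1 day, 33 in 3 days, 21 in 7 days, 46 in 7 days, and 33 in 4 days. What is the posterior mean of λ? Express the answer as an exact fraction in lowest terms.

Total count: 8 + 33 + 21 + 46 + 33 = 141.
Total exposure: 1 + 3 + 7 + 7 + 4 = 22 days.
Posterior: α' = 3 + 141 = 144, β' = 4 + 22 = 26.
Posterior mean = α'/β' = 144/26 = 72/13.

72/13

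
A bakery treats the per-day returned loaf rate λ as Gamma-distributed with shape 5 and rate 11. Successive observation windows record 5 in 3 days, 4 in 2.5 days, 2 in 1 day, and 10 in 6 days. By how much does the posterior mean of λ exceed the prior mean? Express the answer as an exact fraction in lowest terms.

337/517

Total count: 5 + 4 + 2 + 10 = 21.
Total exposure: 3 + 2.5 + 1 + 6 = 12.5 days.
Posterior: α' = 5 + 21 = 26, β' = 11 + 12.5 = 47/2.
Posterior mean = 26/(47/2) = 52/47; prior mean = 5/11 = 5/11. Difference = 52/47 − 5/11 = 337/517.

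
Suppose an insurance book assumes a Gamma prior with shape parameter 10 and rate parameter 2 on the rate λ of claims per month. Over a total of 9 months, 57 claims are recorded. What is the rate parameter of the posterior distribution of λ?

11

Total count 57 over total exposure 9 months.
By Gamma–Poisson conjugacy, the posterior is Gamma(α + Σx, β + Σt) = Gamma(10 + 57, 2 + 9) = Gamma(67, 11).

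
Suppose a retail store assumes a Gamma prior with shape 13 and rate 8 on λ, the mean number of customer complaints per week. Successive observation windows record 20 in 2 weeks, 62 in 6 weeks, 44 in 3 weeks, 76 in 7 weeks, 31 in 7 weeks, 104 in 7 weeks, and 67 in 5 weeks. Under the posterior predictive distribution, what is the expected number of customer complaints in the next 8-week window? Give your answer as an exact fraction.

Total count: 20 + 62 + 44 + 76 + 31 + 104 + 67 = 404.
Total exposure: 2 + 6 + 3 + 7 + 7 + 7 + 5 = 37 weeks.
Conjugate update: add total count to the shape and total exposure to the rate, giving Gamma(417, 45).
Predictive mean over an 8-week window = T·E[λ|data] = 8·417/45 = 1112/15.

1112/15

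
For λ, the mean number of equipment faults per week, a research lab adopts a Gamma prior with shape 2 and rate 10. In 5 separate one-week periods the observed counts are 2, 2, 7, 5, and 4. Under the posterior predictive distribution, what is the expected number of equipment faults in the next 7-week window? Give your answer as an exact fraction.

Total count: 2 + 2 + 7 + 5 + 4 = 20.
Total exposure: 5 weeks.
The Gamma prior is conjugate for the Poisson rate, so λ | data ~ Gamma(2+20, 10+5) = Gamma(22, 15).
Predictive mean over a 7-week window = T·E[λ|data] = 7·22/15 = 154/15.

154/15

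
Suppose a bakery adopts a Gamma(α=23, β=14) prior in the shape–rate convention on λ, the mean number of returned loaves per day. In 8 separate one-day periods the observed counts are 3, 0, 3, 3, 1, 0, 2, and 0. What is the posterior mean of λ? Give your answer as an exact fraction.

35/22

Total count: 3 + 0 + 3 + 3 + 1 + 0 + 2 + 0 = 12.
Total exposure: 8 days.
The Gamma prior is conjugate for the Poisson rate, so λ | data ~ Gamma(23+12, 14+8) = Gamma(35, 22).
Posterior mean = α'/β' = 35/22.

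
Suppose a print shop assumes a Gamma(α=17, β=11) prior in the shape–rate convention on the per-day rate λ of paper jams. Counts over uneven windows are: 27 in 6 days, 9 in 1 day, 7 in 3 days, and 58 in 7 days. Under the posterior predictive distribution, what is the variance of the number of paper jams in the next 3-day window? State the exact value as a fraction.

5487/392

Total count: 27 + 9 + 7 + 58 = 101.
Total exposure: 6 + 1 + 3 + 7 = 17 days.
Conjugate update: add total count to the shape and total exposure to the rate, giving Gamma(118, 28).
The posterior predictive for a window of length T is Negative Binomial with variance T·α'·(β'+T)/β'² = 3·118·31/784 = 5487/392.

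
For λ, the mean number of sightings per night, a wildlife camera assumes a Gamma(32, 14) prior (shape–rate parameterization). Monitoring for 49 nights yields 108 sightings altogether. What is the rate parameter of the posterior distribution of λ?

63

Total count 108 over total exposure 49 nights.
Posterior: α' = 32 + 108 = 140, β' = 14 + 49 = 63.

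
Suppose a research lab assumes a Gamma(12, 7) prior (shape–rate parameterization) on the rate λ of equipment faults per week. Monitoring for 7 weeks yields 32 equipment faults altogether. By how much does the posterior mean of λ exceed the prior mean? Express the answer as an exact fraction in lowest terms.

Total count 32 over total exposure 7 weeks.
Gamma(α, β) with Poisson data over total exposure Σt gives posterior Gamma(α+Σx, β+Σt) = Gamma(44, 14).
Posterior mean = 44/14 = 22/7; prior mean = 12/7 = 12/7. Difference = 22/7 − 12/7 = 10/7.

10/7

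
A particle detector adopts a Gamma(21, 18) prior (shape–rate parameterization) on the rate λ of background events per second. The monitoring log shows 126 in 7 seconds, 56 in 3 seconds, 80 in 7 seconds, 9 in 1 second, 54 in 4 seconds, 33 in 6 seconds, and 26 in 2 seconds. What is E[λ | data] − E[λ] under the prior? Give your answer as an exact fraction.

Total count: 126 + 56 + 80 + 9 + 54 + 33 + 26 = 384.
Total exposure: 7 + 3 + 7 + 1 + 4 + 6 + 2 = 30 seconds.
By Gamma–Poisson conjugacy, the posterior is Gamma(α + Σx, β + Σt) = Gamma(21 + 384, 18 + 30) = Gamma(405, 48).
Posterior mean = 405/48 = 135/16; prior mean = 21/18 = 7/6. Difference = 135/16 − 7/6 = 349/48.

349/48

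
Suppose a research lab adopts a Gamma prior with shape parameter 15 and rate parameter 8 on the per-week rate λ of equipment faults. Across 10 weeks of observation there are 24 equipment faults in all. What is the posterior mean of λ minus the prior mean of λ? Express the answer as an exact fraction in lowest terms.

Total count 24 over total exposure 10 weeks.
Posterior: α' = 15 + 24 = 39, β' = 8 + 10 = 18.
Posterior mean = 39/18 = 13/6; prior mean = 15/8 = 15/8. Difference = 13/6 − 15/8 = 7/24.

7/24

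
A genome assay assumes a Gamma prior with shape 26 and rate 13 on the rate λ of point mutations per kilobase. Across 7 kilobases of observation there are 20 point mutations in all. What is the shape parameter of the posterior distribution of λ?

Total count 20 over total exposure 7 kilobases.
Gamma(α, β) with Poisson data over total exposure Σt gives posterior Gamma(α+Σx, β+Σt) = Gamma(46, 20).

46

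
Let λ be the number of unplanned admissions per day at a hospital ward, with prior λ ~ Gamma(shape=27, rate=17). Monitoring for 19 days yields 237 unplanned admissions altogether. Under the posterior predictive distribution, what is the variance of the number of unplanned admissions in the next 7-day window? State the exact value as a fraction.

Total count 237 over total exposure 19 days.
Conjugate update: add total count to the shape and total exposure to the rate, giving Gamma(264, 36).
The posterior predictive for a window of length T is Negative Binomial with variance T·α'·(β'+T)/β'² = 7·264·43/1296 = 3311/54.

3311/54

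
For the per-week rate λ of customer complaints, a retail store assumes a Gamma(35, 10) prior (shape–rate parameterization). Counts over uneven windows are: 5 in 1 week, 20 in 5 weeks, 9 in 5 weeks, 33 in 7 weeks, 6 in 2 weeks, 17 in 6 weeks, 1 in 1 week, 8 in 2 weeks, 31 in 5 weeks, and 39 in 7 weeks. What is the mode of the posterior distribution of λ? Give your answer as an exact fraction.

203/51

Total count: 5 + 20 + 9 + 33 + 6 + 17 + 1 + 8 + 31 + 39 = 169.
Total exposure: 1 + 5 + 5 + 7 + 2 + 6 + 1 + 2 + 5 + 7 = 41 weeks.
By Gamma–Poisson conjugacy, the posterior is Gamma(α + Σx, β + Σt) = Gamma(35 + 169, 10 + 41) = Gamma(204, 51).
Posterior mode = (α'−1)/β' = 203/51.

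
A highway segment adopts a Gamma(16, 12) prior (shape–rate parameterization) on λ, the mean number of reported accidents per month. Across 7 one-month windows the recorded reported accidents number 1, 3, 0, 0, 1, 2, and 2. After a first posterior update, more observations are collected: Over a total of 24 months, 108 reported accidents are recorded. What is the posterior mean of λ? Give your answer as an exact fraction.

133/43

Total count: 1 + 3 + 0 + 0 + 1 + 2 + 2 = 9.
Total exposure: 7 months.
After the first batch: Gamma(16 + 9, 12 + 7) = Gamma(25, 19).
Total count 108 over total exposure 24 months.
After the second batch: Gamma(25 + 108, 19 + 24) = Gamma(133, 43).
Posterior mean = α'/β' = 133/43.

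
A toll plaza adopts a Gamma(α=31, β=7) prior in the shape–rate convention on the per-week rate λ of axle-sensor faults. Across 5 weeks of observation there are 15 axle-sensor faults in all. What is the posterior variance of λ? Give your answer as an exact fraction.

23/72

Total count 15 over total exposure 5 weeks.
Conjugate update: add total count to the shape and total exposure to the rate, giving Gamma(46, 12).
Posterior variance = α'/β'² = 46/144 = 23/72.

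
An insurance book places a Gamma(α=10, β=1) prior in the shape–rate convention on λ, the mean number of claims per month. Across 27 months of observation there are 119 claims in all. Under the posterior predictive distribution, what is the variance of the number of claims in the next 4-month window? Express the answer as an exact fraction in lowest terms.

1032/49

Total count 119 over total exposure 27 months.
Posterior: α' = 10 + 119 = 129, β' = 1 + 27 = 28.
The posterior predictive for a window of length T is Negative Binomial with variance T·α'·(β'+T)/β'² = 4·129·32/784 = 1032/49.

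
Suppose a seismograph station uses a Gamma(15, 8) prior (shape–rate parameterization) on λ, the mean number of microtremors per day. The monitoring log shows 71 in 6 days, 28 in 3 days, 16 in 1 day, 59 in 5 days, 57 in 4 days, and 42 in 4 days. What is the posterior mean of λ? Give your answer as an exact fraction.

288/31

Total count: 71 + 28 + 16 + 59 + 57 + 42 = 273.
Total exposure: 6 + 3 + 1 + 5 + 4 + 4 = 23 days.
Posterior: α' = 15 + 273 = 288, β' = 8 + 23 = 31.
Posterior mean = α'/β' = 288/31.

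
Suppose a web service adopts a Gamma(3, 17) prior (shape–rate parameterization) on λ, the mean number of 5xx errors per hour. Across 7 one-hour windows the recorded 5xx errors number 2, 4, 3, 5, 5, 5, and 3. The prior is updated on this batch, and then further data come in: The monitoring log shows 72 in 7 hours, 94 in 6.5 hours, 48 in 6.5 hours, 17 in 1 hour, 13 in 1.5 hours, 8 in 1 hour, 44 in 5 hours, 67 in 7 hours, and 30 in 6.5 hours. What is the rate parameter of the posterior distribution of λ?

Total count: 2 + 4 + 3 + 5 + 5 + 5 + 3 = 27.
Total exposure: 7 hours.
After the first batch: Gamma(3 + 27, 17 + 7) = Gamma(30, 24).
Total count: 72 + 94 + 48 + 17 + 13 + 8 + 44 + 67 + 30 = 393.
Total exposure: 7 + 6.5 + 6.5 + 1 + 1.5 + 1 + 5 + 7 + 6.5 = 42 hours.
After the second batch: Gamma(30 + 393, 24 + 42) = Gamma(423, 66).

66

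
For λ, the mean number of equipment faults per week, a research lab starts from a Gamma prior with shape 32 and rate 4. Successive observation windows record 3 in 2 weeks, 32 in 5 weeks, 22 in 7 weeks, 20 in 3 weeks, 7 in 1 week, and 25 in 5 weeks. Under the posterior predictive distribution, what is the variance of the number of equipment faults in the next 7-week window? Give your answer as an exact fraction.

Total count: 3 + 32 + 22 + 20 + 7 + 25 = 109.
Total exposure: 2 + 5 + 7 + 3 + 1 + 5 = 23 weeks.
Posterior: α' = 32 + 109 = 141, β' = 4 + 23 = 27.
The posterior predictive for a window of length T is Negative Binomial with variance T·α'·(β'+T)/β'² = 7·141·34/729 = 11186/243.

11186/243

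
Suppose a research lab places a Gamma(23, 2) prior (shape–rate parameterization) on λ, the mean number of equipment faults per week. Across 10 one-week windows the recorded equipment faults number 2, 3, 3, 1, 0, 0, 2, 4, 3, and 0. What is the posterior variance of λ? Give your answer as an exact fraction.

Total count: 2 + 3 + 3 + 1 + 0 + 0 + 2 + 4 + 3 + 0 = 18.
Total exposure: 10 weeks.
Posterior: α' = 23 + 18 = 41, β' = 2 + 10 = 12.
Posterior variance = α'/β'² = 41/144.

41/144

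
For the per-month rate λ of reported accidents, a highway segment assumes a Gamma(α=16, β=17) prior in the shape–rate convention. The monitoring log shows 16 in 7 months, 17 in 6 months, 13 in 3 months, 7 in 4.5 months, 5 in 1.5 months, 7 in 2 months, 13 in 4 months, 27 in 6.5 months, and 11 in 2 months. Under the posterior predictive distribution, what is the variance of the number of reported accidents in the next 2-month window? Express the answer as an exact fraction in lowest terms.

Total count: 16 + 17 + 13 + 7 + 5 + 7 + 13 + 27 + 11 = 116.
Total exposure: 7 + 6 + 3 + 4.5 + 1.5 + 2 + 4 + 6.5 + 2 = 36.5 months.
Conjugate update: add total count to the shape and total exposure to the rate, giving Gamma(132, 107/2).
The posterior predictive for a window of length T is Negative Binomial with variance T·α'·(β'+T)/β'² = 2·132·(111/2)/(11449/4) = 58608/11449.

58608/11449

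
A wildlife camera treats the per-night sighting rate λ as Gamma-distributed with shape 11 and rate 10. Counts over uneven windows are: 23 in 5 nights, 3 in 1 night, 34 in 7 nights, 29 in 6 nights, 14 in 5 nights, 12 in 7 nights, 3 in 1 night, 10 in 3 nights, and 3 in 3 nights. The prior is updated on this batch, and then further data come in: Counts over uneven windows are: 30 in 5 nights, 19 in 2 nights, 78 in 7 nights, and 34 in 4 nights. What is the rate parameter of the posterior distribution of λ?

Total count: 23 + 3 + 34 + 29 + 14 + 12 + 3 + 10 + 3 = 131.
Total exposure: 5 + 1 + 7 + 6 + 5 + 7 + 1 + 3 + 3 = 38 nights.
After the first batch: Gamma(11 + 131, 10 + 38) = Gamma(142, 48).
Total count: 30 + 19 + 78 + 34 = 161.
Total exposure: 5 + 2 + 7 + 4 = 18 nights.
After the second batch: Gamma(142 + 161, 48 + 18) = Gamma(303, 66).

66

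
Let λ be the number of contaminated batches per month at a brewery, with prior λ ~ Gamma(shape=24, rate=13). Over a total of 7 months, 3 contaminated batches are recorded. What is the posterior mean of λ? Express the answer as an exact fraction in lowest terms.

27/20

Total count 3 over total exposure 7 months.
Gamma(α, β) with Poisson data over total exposure Σt gives posterior Gamma(α+Σx, β+Σt) = Gamma(27, 20).
Posterior mean = α'/β' = 27/20.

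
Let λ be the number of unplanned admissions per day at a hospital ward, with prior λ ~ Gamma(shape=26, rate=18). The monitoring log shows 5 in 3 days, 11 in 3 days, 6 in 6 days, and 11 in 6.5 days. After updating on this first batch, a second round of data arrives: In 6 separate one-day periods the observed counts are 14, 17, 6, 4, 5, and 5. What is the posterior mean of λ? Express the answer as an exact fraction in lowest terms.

44/17

Total count: 5 + 11 + 6 + 11 = 33.
Total exposure: 3 + 3 + 6 + 6.5 = 18.5 days.
After the first batch: Gamma(26 + 33, 18 + 18.5) = Gamma(59, 73/2).
Total count: 14 + 17 + 6 + 4 + 5 + 5 = 51.
Total exposure: 6 days.
After the second batch: Gamma(59 + 51, 73/2 + 6) = Gamma(110, 85/2).
Posterior mean = α'/β' = 110/(85/2) = 44/17.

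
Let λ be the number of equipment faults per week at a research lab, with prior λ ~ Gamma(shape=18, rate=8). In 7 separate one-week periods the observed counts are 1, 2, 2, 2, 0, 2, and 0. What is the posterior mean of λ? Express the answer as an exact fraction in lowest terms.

Total count: 1 + 2 + 2 + 2 + 0 + 2 + 0 = 9.
Total exposure: 7 weeks.
Conjugate update: add total count to the shape and total exposure to the rate, giving Gamma(27, 15).
Posterior mean = α'/β' = 27/15 = 9/5.

9/5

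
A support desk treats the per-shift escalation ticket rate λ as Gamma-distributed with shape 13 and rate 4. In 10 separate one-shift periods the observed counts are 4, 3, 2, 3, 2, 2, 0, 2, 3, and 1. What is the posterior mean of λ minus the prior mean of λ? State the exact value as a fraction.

-3/4

Total count: 4 + 3 + 2 + 3 + 2 + 2 + 0 + 2 + 3 + 1 = 22.
Total exposure: 10 shifts.
Gamma(α, β) with Poisson data over total exposure Σt gives posterior Gamma(α+Σx, β+Σt) = Gamma(35, 14).
Posterior mean = 35/14 = 5/2; prior mean = 13/4 = 13/4. Difference = 5/2 − 13/4 = -3/4.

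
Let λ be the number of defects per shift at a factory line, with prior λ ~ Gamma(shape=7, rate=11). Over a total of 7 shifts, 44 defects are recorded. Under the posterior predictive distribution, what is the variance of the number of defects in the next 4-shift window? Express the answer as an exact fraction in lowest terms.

Total count 44 over total exposure 7 shifts.
By Gamma–Poisson conjugacy, the posterior is Gamma(α + Σx, β + Σt) = Gamma(7 + 44, 11 + 7) = Gamma(51, 18).
The posterior predictive for a window of length T is Negative Binomial with variance T·α'·(β'+T)/β'² = 4·51·22/324 = 374/27.

374/27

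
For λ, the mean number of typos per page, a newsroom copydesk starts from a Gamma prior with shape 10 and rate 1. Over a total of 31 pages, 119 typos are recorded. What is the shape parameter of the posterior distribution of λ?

Total count 119 over total exposure 31 pages.
Gamma(α, β) with Poisson data over total exposure Σt gives posterior Gamma(α+Σx, β+Σt) = Gamma(129, 32).

129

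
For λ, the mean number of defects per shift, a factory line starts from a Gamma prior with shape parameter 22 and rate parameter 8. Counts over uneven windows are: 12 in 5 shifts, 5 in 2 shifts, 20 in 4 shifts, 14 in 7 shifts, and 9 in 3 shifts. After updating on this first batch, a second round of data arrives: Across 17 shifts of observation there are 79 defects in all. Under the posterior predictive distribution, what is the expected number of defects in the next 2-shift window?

7

Total count: 12 + 5 + 20 + 14 + 9 = 60.
Total exposure: 5 + 2 + 4 + 7 + 3 = 21 shifts.
After the first batch: Gamma(22 + 60, 8 + 21) = Gamma(82, 29).
Total count 79 over total exposure 17 shifts.
After the second batch: Gamma(82 + 79, 29 + 17) = Gamma(161, 46).
Predictive mean over a 2-shift window = T·E[λ|data] = 2·161/46 = 7.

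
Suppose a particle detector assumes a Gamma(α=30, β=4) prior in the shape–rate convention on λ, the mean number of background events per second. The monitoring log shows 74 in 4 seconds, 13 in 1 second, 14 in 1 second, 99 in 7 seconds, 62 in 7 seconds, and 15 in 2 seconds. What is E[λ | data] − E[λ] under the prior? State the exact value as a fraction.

Total count: 74 + 13 + 14 + 99 + 62 + 15 = 277.
Total exposure: 4 + 1 + 1 + 7 + 7 + 2 = 22 seconds.
By Gamma–Poisson conjugacy, the posterior is Gamma(α + Σx, β + Σt) = Gamma(30 + 277, 4 + 22) = Gamma(307, 26).
Posterior mean = 307/26 = 307/26; prior mean = 30/4 = 15/2. Difference = 307/26 − 15/2 = 56/13.

56/13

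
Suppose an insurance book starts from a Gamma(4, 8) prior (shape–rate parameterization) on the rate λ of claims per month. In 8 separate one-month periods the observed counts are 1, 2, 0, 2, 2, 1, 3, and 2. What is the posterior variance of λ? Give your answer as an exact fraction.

Total count: 1 + 2 + 0 + 2 + 2 + 1 + 3 + 2 = 13.
Total exposure: 8 months.
Posterior: α' = 4 + 13 = 17, β' = 8 + 8 = 16.
Posterior variance = α'/β'² = 17/256.

17/256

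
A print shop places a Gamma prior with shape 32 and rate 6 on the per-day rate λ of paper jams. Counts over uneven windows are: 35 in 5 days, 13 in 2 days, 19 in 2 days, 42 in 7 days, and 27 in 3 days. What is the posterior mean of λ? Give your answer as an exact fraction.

Total count: 35 + 13 + 19 + 42 + 27 = 136.
Total exposure: 5 + 2 + 2 + 7 + 3 = 19 days.
Conjugate update: add total count to the shape and total exposure to the rate, giving Gamma(168, 25).
Posterior mean = α'/β' = 168/25.

168/25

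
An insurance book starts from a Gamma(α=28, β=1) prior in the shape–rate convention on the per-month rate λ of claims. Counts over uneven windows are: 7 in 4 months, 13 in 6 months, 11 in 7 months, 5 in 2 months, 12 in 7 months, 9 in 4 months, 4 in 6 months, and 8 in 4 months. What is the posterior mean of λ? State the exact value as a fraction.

Total count: 7 + 13 + 11 + 5 + 12 + 9 + 4 + 8 = 69.
Total exposure: 4 + 6 + 7 + 2 + 7 + 4 + 6 + 4 = 40 months.
The Gamma prior is conjugate for the Poisson rate, so λ | data ~ Gamma(28+69, 1+40) = Gamma(97, 41).
Posterior mean = α'/β' = 97/41.

97/41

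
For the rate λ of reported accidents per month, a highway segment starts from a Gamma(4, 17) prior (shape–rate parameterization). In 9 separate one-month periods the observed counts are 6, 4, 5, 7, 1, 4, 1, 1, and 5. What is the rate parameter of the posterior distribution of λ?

Total count: 6 + 4 + 5 + 7 + 1 + 4 + 1 + 1 + 5 = 34.
Total exposure: 9 months.
Conjugate update: add total count to the shape and total exposure to the rate, giving Gamma(38, 26).

26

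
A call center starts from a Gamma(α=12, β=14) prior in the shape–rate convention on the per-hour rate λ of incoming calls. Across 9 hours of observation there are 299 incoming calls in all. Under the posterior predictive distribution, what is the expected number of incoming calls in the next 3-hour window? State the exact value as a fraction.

933/23

Total count 299 over total exposure 9 hours.
The Gamma prior is conjugate for the Poisson rate, so λ | data ~ Gamma(12+299, 14+9) = Gamma(311, 23).
Predictive mean over a 3-hour window = T·E[λ|data] = 3·311/23 = 933/23.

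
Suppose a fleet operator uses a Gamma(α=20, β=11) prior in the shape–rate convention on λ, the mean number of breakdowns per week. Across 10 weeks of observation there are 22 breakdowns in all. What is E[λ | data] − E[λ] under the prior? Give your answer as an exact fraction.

Total count 22 over total exposure 10 weeks.
Posterior: α' = 20 + 22 = 42, β' = 11 + 10 = 21.
Posterior mean = 42/21 = 2; prior mean = 20/11 = 20/11. Difference = 2 − 20/11 = 2/11.

2/11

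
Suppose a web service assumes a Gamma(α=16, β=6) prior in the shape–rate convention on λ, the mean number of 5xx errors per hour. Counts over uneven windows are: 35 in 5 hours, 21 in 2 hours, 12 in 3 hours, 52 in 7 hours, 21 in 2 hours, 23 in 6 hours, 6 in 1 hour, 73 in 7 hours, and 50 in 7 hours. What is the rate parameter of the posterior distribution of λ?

46

Total count: 35 + 21 + 12 + 52 + 21 + 23 + 6 + 73 + 50 = 293.
Total exposure: 5 + 2 + 3 + 7 + 2 + 6 + 1 + 7 + 7 = 40 hours.
By Gamma–Poisson conjugacy, the posterior is Gamma(α + Σx, β + Σt) = Gamma(16 + 293, 6 + 40) = Gamma(309, 46).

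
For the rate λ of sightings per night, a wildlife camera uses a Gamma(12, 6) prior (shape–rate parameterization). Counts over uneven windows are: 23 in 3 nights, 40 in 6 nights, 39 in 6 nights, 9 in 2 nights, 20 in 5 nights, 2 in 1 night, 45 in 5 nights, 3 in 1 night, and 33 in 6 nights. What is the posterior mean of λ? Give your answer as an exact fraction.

226/41

Total count: 23 + 40 + 39 + 9 + 20 + 2 + 45 + 3 + 33 = 214.
Total exposure: 3 + 6 + 6 + 2 + 5 + 1 + 5 + 1 + 6 = 35 nights.
Posterior: α' = 12 + 214 = 226, β' = 6 + 35 = 41.
Posterior mean = α'/β' = 226/41.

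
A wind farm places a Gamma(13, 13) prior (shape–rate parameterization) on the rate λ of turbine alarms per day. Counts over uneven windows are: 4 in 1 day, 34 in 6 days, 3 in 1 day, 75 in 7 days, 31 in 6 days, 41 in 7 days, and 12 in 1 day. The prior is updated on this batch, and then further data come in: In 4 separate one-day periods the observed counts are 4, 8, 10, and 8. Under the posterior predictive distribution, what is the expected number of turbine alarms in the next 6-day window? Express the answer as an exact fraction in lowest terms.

729/23

Total count: 4 + 34 + 3 + 75 + 31 + 41 + 12 = 200.
Total exposure: 1 + 6 + 1 + 7 + 6 + 7 + 1 = 29 days.
After the first batch: Gamma(13 + 200, 13 + 29) = Gamma(213, 42).
Total count: 4 + 8 + 10 + 8 = 30.
Total exposure: 4 days.
After the second batch: Gamma(213 + 30, 42 + 4) = Gamma(243, 46).
Predictive mean over a 6-day window = T·E[λ|data] = 6·243/46 = 729/23.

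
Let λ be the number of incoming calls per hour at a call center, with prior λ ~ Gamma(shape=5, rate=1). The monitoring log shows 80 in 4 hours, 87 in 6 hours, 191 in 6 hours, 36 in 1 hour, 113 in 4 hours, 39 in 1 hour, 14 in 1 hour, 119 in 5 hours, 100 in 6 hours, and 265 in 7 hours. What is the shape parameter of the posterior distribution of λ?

Total count: 80 + 87 + 191 + 36 + 113 + 39 + 14 + 119 + 100 + 265 = 1044.
Total exposure: 4 + 6 + 6 + 1 + 4 + 1 + 1 + 5 + 6 + 7 = 41 hours.
Conjugate update: add total count to the shape and total exposure to the rate, giving Gamma(1049, 42).

1049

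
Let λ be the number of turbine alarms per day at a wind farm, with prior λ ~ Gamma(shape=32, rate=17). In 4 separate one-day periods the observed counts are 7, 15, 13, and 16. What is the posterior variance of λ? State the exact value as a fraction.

83/441

Total count: 7 + 15 + 13 + 16 = 51.
Total exposure: 4 days.
By Gamma–Poisson conjugacy, the posterior is Gamma(α + Σx, β + Σt) = Gamma(32 + 51, 17 + 4) = Gamma(83, 21).
Posterior variance = α'/β'² = 83/441.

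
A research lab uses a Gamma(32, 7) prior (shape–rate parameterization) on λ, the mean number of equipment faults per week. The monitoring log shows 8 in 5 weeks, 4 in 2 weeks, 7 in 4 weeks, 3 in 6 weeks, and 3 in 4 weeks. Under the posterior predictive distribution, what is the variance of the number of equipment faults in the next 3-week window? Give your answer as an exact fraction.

5301/784

Total count: 8 + 4 + 7 + 3 + 3 = 25.
Total exposure: 5 + 2 + 4 + 6 + 4 = 21 weeks.
The Gamma prior is conjugate for the Poisson rate, so λ | data ~ Gamma(32+25, 7+21) = Gamma(57, 28).
The posterior predictive for a window of length T is Negative Binomial with variance T·α'·(β'+T)/β'² = 3·57·31/784 = 5301/784.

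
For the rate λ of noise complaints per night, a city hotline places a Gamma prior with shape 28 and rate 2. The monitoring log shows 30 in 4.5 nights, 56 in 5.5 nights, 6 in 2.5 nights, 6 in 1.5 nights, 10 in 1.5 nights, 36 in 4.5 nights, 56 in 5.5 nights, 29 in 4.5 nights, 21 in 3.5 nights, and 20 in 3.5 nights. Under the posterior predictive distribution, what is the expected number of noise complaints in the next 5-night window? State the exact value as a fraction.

Total count: 30 + 56 + 6 + 6 + 10 + 36 + 56 + 29 + 21 + 20 = 270.
Total exposure: 4.5 + 5.5 + 2.5 + 1.5 + 1.5 + 4.5 + 5.5 + 4.5 + 3.5 + 3.5 = 37 nights.
Posterior: α' = 28 + 270 = 298, β' = 2 + 37 = 39.
Predictive mean over a 5-night window = T·E[λ|data] = 5·298/39 = 1490/39.

1490/39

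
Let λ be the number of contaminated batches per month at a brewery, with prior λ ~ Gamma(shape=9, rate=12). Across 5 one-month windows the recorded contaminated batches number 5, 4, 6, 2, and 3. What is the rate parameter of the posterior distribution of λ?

17

Total count: 5 + 4 + 6 + 2 + 3 = 20.
Total exposure: 5 months.
By Gamma–Poisson conjugacy, the posterior is Gamma(α + Σx, β + Σt) = Gamma(9 + 20, 12 + 5) = Gamma(29, 17).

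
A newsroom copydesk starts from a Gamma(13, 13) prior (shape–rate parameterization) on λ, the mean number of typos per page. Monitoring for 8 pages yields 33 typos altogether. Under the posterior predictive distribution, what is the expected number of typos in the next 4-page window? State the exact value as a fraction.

Total count 33 over total exposure 8 pages.
The Gamma prior is conjugate for the Poisson rate, so λ | data ~ Gamma(13+33, 13+8) = Gamma(46, 21).
Predictive mean over a 4-page window = T·E[λ|data] = 4·46/21 = 184/21.

184/21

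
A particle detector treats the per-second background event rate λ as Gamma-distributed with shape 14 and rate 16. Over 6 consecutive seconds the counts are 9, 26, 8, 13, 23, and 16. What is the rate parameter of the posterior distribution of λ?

Total count: 9 + 26 + 8 + 13 + 23 + 16 = 95.
Total exposure: 6 seconds.
Gamma(α, β) with Poisson data over total exposure Σt gives posterior Gamma(α+Σx, β+Σt) = Gamma(109, 22).

22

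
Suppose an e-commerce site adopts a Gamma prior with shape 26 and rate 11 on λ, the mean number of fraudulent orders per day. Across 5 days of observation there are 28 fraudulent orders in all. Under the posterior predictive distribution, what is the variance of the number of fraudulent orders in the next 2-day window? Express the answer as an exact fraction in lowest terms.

Total count 28 over total exposure 5 days.
Posterior: α' = 26 + 28 = 54, β' = 11 + 5 = 16.
The posterior predictive for a window of length T is Negative Binomial with variance T·α'·(β'+T)/β'² = 2·54·18/256 = 243/32.

243/32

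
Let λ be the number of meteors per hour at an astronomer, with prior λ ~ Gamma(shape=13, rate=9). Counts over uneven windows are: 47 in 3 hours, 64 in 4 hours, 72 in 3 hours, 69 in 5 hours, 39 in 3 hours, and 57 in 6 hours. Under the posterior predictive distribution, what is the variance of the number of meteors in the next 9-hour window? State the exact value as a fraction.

15162/121

Total count: 47 + 64 + 72 + 69 + 39 + 57 = 348.
Total exposure: 3 + 4 + 3 + 5 + 3 + 6 = 24 hours.
Posterior: α' = 13 + 348 = 361, β' = 9 + 24 = 33.
The posterior predictive for a window of length T is Negative Binomial with variance T·α'·(β'+T)/β'² = 9·361·42/1089 = 15162/121.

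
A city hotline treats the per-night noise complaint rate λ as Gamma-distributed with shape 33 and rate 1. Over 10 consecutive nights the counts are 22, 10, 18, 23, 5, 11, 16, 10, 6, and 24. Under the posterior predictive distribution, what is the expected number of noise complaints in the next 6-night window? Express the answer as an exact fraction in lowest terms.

Total count: 22 + 10 + 18 + 23 + 5 + 11 + 16 + 10 + 6 + 24 = 145.
Total exposure: 10 nights.
The Gamma prior is conjugate for the Poisson rate, so λ | data ~ Gamma(33+145, 1+10) = Gamma(178, 11).
Predictive mean over a 6-night window = T·E[λ|data] = 6·178/11 = 1068/11.

1068/11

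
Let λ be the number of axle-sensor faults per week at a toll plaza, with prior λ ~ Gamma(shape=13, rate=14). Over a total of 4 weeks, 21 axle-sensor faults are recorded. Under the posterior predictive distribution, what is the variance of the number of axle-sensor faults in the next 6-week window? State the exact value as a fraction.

Total count 21 over total exposure 4 weeks.
By Gamma–Poisson conjugacy, the posterior is Gamma(α + Σx, β + Σt) = Gamma(13 + 21, 14 + 4) = Gamma(34, 18).
The posterior predictive for a window of length T is Negative Binomial with variance T·α'·(β'+T)/β'² = 6·34·24/324 = 136/9.

136/9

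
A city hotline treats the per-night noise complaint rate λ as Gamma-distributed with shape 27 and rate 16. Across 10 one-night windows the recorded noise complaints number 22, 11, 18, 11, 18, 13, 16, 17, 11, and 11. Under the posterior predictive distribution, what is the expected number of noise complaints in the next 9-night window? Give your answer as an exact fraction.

Total count: 22 + 11 + 18 + 11 + 18 + 13 + 16 + 17 + 11 + 11 = 148.
Total exposure: 10 nights.
The Gamma prior is conjugate for the Poisson rate, so λ | data ~ Gamma(27+148, 16+10) = Gamma(175, 26).
Predictive mean over a 9-night window = T·E[λ|data] = 9·175/26 = 1575/26.

1575/26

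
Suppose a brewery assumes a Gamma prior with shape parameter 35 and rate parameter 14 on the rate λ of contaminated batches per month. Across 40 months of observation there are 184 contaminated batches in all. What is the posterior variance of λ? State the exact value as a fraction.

73/972

Total count 184 over total exposure 40 months.
The Gamma prior is conjugate for the Poisson rate, so λ | data ~ Gamma(35+184, 14+40) = Gamma(219, 54).
Posterior variance = α'/β'² = 219/2916 = 73/972.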